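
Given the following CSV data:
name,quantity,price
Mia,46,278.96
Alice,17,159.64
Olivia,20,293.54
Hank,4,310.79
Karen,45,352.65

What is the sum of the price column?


Values in 'price' column:
  Row 1: 278.96
  Row 2: 159.64
  Row 3: 293.54
  Row 4: 310.79
  Row 5: 352.65
Sum = 278.96 + 159.64 + 293.54 + 310.79 + 352.65 = 1395.58

ANSWER: 1395.58


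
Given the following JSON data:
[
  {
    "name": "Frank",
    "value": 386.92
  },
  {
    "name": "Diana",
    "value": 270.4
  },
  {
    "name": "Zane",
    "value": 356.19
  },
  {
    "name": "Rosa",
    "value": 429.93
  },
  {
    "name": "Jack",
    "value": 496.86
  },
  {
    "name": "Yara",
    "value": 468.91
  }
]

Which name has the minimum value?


Comparing values:
  Frank: 386.92
  Diana: 270.4
  Zane: 356.19
  Rosa: 429.93
  Jack: 496.86
  Yara: 468.91
Minimum: Diana (270.4)

ANSWER: Diana


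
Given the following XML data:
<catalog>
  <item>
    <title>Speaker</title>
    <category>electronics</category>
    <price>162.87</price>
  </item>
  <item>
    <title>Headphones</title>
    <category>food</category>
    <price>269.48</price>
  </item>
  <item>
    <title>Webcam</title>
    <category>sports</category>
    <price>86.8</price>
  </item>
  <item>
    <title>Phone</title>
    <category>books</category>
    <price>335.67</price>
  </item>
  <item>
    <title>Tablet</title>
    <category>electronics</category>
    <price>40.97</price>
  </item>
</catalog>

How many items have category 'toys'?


Scanning <item> elements for <category>toys</category>:
Count: 0

ANSWER: 0


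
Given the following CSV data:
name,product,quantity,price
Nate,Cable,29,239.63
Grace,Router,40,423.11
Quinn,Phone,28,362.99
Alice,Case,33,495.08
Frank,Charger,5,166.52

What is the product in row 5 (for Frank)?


Row 5: Frank
Column 'product' = Charger

ANSWER: Charger


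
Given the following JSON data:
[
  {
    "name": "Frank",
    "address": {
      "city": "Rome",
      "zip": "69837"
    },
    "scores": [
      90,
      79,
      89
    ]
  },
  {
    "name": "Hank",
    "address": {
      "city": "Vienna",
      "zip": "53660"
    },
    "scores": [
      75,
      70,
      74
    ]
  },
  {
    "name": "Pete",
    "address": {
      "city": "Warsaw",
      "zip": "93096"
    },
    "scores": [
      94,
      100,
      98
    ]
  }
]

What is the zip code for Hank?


Path: records[1].address.zip
Value: 53660

ANSWER: 53660


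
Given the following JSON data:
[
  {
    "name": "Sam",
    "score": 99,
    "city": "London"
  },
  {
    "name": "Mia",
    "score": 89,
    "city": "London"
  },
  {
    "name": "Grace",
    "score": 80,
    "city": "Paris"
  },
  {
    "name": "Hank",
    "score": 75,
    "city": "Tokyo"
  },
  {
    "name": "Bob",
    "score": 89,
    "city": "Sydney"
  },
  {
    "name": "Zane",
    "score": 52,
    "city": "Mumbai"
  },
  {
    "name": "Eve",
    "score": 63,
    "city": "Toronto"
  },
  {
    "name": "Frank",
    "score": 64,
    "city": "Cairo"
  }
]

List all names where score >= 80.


Filtering records where score >= 80:
  Sam (score=99) -> YES
  Mia (score=89) -> YES
  Grace (score=80) -> YES
  Hank (score=75) -> no
  Bob (score=89) -> YES
  Zane (score=52) -> no
  Eve (score=63) -> no
  Frank (score=64) -> no


ANSWER: Sam, Mia, Grace, Bob


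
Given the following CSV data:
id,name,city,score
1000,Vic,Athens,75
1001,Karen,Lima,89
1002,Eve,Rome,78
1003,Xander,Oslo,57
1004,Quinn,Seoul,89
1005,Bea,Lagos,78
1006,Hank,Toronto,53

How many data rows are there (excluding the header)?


Counting rows (excluding header):
Header: id,name,city,score
Data rows: 7

ANSWER: 7


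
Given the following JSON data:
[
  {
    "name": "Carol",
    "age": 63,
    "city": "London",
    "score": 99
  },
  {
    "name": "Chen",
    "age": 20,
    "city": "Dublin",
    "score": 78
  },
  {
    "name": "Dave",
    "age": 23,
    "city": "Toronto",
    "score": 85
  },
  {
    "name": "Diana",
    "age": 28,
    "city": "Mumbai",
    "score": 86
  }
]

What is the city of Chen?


Looking up record where name = Chen
Record index: 1
Field 'city' = Dublin

ANSWER: Dublin


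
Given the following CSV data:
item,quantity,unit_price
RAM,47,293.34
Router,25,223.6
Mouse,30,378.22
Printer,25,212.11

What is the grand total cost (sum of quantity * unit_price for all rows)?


Computing row totals:
  RAM: 47 * 293.34 = 13786.98
  Router: 25 * 223.6 = 5590.0
  Mouse: 30 * 378.22 = 11346.6
  Printer: 25 * 212.11 = 5302.75
Grand total = 13786.98 + 5590.0 + 11346.6 + 5302.75 = 36026.33

ANSWER: 36026.33


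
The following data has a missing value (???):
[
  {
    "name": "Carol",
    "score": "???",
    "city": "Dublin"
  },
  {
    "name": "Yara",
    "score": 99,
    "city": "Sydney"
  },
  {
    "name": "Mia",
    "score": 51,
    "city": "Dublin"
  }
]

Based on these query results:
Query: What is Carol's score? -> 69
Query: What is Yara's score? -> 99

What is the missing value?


The missing value is Carol's score
From query: Carol's score = 69

ANSWER: 69


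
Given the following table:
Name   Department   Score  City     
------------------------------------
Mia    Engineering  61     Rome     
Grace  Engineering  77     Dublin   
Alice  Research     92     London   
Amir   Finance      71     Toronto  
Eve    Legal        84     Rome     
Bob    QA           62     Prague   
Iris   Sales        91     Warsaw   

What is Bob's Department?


Row 6: Bob
Department = QA

ANSWER: QA


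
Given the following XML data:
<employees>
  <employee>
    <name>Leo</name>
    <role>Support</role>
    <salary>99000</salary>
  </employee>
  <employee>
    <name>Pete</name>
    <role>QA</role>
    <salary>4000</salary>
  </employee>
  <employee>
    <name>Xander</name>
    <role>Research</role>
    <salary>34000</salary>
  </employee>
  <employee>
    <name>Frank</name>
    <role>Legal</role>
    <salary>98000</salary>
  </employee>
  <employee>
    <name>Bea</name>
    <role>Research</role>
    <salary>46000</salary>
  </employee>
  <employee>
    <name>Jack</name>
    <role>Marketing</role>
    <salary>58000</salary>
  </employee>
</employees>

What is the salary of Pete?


Searching for <employee> with <name>Pete</name>
Found at position 2
<salary>4000</salary>

ANSWER: 4000


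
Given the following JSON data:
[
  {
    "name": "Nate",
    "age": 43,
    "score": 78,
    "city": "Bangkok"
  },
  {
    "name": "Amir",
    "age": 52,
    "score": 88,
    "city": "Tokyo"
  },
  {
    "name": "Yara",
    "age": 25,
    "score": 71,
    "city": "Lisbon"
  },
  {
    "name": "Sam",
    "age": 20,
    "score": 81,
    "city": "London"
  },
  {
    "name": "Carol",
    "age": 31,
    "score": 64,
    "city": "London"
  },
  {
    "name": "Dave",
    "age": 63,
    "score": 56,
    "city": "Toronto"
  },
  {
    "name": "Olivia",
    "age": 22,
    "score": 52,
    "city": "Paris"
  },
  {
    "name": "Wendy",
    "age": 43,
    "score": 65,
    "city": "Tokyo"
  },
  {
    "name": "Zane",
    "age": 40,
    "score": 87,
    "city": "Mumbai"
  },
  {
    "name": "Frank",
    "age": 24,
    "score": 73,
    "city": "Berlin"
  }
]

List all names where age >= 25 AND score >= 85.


Checking both conditions:
  Nate (age=43, score=78) -> no
  Amir (age=52, score=88) -> YES
  Yara (age=25, score=71) -> no
  Sam (age=20, score=81) -> no
  Carol (age=31, score=64) -> no
  Dave (age=63, score=56) -> no
  Olivia (age=22, score=52) -> no
  Wendy (age=43, score=65) -> no
  Zane (age=40, score=87) -> YES
  Frank (age=24, score=73) -> no


ANSWER: Amir, Zane


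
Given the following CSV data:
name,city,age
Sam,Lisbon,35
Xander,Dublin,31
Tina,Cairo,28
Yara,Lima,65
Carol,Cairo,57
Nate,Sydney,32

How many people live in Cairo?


Scanning city column for 'Cairo':
  Row 3: Tina -> MATCH
  Row 5: Carol -> MATCH
Total matches: 2

ANSWER: 2


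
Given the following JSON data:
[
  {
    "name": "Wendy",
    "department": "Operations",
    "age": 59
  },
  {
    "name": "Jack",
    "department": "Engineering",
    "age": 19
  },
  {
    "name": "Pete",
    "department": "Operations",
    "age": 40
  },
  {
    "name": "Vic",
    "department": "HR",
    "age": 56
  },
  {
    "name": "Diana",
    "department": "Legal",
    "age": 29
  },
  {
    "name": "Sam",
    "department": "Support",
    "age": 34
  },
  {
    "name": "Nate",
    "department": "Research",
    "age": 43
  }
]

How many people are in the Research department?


Scanning records for department = Research
  Record 6: Nate
Count: 1

ANSWER: 1


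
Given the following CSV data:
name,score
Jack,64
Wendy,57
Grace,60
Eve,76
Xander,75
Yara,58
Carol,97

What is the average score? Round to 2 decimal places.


Scores: 64, 57, 60, 76, 75, 58, 97
Sum = 487
Count = 7
Average = 487 / 7 = 69.57

ANSWER: 69.57


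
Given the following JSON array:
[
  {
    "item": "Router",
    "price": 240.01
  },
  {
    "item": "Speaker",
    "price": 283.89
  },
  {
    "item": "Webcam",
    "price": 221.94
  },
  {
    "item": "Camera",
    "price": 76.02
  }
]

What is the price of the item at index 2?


Array index 2 -> Webcam
price = 221.94

ANSWER: 221.94


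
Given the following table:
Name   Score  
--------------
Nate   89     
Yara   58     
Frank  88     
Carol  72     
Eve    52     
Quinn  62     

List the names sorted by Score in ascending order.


Sorting by Score (ascending):
  Eve: 52
  Yara: 58
  Quinn: 62
  Carol: 72
  Frank: 88
  Nate: 89


ANSWER: Eve, Yara, Quinn, Carol, Frank, Nate


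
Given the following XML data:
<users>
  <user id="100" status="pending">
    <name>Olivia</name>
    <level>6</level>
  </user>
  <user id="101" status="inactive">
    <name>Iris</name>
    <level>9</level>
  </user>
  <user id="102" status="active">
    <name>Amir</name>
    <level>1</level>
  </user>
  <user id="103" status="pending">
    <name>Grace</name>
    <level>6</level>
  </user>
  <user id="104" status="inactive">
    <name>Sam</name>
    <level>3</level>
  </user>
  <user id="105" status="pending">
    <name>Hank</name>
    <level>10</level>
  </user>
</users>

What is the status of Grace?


Finding user with name = Grace
user id="103" status="pending"

ANSWER: pending


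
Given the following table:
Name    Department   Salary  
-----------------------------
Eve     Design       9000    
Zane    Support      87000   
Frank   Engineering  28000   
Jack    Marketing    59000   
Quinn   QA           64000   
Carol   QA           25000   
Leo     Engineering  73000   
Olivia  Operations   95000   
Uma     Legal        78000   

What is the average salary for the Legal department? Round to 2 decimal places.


Legal department members:
  Uma: 78000
Sum = 78000
Count = 1
Average = 78000 / 1 = 78000.00

ANSWER: 78000.00


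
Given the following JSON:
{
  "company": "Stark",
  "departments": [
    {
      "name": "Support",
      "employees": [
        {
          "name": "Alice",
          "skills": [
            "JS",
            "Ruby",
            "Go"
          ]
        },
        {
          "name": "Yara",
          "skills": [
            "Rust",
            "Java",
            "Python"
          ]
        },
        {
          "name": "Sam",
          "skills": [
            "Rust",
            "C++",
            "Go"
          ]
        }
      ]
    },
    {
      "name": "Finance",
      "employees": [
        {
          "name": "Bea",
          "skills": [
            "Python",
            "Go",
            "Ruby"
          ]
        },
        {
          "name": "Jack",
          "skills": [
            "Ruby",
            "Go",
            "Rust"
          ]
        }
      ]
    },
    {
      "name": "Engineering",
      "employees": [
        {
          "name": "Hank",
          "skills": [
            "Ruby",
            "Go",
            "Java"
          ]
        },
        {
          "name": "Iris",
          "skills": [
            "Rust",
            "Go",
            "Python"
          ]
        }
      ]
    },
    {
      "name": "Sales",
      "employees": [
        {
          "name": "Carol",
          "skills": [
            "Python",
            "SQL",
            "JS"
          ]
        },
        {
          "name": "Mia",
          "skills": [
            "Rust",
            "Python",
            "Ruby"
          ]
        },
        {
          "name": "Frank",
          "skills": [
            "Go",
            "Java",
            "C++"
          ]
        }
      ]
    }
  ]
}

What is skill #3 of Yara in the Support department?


Path: departments[0].employees[1].skills[2]
Value: Python

ANSWER: Python


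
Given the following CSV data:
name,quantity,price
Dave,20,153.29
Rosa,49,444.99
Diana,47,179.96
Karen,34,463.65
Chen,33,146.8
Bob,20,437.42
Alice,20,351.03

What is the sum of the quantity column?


Values in 'quantity' column:
  Row 1: 20
  Row 2: 49
  Row 3: 47
  Row 4: 34
  Row 5: 33
  Row 6: 20
  Row 7: 20
Sum = 20 + 49 + 47 + 34 + 33 + 20 + 20 = 223

ANSWER: 223


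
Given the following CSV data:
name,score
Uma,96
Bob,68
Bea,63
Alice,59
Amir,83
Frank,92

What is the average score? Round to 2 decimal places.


Scores: 96, 68, 63, 59, 83, 92
Sum = 461
Count = 6
Average = 461 / 6 = 76.83

ANSWER: 76.83


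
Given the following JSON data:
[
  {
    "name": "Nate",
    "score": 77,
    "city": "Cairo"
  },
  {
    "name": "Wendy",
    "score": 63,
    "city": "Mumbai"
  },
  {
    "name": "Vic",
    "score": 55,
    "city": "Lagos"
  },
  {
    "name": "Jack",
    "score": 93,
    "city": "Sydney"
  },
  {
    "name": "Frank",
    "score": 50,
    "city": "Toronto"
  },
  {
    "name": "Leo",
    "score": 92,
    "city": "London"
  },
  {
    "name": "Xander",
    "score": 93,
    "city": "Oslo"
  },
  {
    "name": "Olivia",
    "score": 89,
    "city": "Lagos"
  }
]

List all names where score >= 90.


Filtering records where score >= 90:
  Nate (score=77) -> no
  Wendy (score=63) -> no
  Vic (score=55) -> no
  Jack (score=93) -> YES
  Frank (score=50) -> no
  Leo (score=92) -> YES
  Xander (score=93) -> YES
  Olivia (score=89) -> no


ANSWER: Jack, Leo, Xander


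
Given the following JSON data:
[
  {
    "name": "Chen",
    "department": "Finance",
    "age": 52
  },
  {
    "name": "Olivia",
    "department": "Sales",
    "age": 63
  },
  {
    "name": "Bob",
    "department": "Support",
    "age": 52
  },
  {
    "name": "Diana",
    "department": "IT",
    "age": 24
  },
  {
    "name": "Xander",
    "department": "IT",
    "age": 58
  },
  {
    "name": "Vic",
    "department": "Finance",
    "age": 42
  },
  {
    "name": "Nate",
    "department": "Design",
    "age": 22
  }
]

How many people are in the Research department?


Scanning records for department = Research
  No matches found
Count: 0

ANSWER: 0


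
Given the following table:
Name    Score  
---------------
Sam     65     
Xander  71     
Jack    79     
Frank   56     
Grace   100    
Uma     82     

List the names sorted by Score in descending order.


Sorting by Score (descending):
  Grace: 100
  Uma: 82
  Jack: 79
  Xander: 71
  Sam: 65
  Frank: 56


ANSWER: Grace, Uma, Jack, Xander, Sam, Frank


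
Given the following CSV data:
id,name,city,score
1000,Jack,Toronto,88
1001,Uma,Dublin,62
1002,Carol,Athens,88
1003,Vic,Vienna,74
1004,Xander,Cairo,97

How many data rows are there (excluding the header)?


Counting rows (excluding header):
Header: id,name,city,score
Data rows: 5

ANSWER: 5


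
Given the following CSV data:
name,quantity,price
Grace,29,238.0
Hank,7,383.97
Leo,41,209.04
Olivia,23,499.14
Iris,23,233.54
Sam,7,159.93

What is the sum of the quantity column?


Values in 'quantity' column:
  Row 1: 29
  Row 2: 7
  Row 3: 41
  Row 4: 23
  Row 5: 23
  Row 6: 7
Sum = 29 + 7 + 41 + 23 + 23 + 7 = 130

ANSWER: 130


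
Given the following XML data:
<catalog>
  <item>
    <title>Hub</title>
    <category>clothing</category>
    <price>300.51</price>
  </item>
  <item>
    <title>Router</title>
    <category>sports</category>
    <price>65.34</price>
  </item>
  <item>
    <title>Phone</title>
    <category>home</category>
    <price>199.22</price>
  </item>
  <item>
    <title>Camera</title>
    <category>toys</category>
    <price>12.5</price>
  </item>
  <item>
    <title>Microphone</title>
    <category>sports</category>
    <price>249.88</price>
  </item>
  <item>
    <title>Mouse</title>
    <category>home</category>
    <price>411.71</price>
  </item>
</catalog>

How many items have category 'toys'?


Scanning <item> elements for <category>toys</category>:
  Item 4: Camera -> MATCH
Count: 1

ANSWER: 1


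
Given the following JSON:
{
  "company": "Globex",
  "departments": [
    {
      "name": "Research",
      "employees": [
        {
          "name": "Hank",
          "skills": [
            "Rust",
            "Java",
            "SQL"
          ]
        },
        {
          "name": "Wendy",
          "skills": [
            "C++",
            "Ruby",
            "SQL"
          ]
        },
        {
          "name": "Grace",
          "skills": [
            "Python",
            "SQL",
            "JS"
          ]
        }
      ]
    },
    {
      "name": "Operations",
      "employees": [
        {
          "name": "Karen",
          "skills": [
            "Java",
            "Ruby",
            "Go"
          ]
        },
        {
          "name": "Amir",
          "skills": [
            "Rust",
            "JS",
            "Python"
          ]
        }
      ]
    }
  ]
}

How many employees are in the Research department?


Path: departments[0].employees
Count: 3

ANSWER: 3


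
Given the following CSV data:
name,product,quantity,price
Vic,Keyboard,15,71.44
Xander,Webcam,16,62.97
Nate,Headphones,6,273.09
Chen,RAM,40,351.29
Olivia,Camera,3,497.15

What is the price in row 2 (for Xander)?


Row 2: Xander
Column 'price' = 62.97

ANSWER: 62.97


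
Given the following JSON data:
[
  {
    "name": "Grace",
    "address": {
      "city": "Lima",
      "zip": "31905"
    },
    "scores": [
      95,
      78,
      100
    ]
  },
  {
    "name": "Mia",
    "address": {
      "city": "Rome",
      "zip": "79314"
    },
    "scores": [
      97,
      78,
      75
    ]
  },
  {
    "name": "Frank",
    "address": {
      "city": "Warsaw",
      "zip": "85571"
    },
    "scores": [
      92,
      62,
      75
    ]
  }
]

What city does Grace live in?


Path: records[0].address.city
Value: Lima

ANSWER: Lima


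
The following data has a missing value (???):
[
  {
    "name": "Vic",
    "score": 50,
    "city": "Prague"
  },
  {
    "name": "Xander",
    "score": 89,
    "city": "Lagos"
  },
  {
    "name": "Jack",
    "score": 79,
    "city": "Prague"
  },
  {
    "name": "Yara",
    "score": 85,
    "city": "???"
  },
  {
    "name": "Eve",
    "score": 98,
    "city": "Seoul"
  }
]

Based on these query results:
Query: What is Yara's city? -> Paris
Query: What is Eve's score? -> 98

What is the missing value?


The missing value is Yara's city
From query: Yara's city = Paris

ANSWER: Paris


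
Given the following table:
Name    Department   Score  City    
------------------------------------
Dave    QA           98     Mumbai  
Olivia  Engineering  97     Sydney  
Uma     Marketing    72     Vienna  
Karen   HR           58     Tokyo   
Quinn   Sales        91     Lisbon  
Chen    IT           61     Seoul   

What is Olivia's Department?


Row 2: Olivia
Department = Engineering

ANSWER: Engineering


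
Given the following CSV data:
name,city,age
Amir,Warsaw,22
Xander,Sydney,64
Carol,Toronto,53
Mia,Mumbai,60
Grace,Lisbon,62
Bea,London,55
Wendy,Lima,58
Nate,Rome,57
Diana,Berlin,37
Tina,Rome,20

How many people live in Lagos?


Scanning city column for 'Lagos':
Total matches: 0

ANSWER: 0


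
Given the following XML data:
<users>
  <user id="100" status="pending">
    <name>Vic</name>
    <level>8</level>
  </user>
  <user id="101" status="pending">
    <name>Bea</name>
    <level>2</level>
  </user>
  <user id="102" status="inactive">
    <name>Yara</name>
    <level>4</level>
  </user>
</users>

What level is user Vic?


Finding user: Vic
<level>8</level>

ANSWER: 8


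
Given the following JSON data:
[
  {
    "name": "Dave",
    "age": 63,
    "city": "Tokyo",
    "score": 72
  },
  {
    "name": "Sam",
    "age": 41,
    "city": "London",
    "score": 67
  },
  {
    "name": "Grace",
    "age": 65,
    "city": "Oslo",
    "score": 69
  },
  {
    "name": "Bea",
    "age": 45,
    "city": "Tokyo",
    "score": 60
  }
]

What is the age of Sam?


Looking up record where name = Sam
Record index: 1
Field 'age' = 41

ANSWER: 41


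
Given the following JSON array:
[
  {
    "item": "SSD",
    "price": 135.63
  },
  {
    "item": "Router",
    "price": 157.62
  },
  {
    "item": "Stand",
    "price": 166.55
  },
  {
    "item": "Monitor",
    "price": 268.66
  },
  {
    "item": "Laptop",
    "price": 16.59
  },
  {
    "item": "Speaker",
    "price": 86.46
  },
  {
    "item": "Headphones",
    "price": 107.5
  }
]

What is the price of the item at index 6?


Array index 6 -> Headphones
price = 107.5

ANSWER: 107.5


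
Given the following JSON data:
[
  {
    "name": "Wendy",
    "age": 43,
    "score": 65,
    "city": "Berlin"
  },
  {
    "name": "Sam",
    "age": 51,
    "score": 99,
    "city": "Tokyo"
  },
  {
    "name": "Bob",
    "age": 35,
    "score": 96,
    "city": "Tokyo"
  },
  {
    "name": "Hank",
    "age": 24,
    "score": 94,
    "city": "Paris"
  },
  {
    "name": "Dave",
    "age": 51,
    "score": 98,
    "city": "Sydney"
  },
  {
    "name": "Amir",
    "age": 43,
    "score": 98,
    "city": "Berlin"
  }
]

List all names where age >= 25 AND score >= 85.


Checking both conditions:
  Wendy (age=43, score=65) -> no
  Sam (age=51, score=99) -> YES
  Bob (age=35, score=96) -> YES
  Hank (age=24, score=94) -> no
  Dave (age=51, score=98) -> YES
  Amir (age=43, score=98) -> YES


ANSWER: Sam, Bob, Dave, Amir


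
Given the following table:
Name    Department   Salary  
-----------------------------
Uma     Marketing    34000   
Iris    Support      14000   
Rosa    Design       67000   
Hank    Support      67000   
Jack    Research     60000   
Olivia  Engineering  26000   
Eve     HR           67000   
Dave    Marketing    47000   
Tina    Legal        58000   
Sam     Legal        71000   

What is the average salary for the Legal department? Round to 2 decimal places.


Legal department members:
  Tina: 58000
  Sam: 71000
Sum = 129000
Count = 2
Average = 129000 / 2 = 64500.00

ANSWER: 64500.00


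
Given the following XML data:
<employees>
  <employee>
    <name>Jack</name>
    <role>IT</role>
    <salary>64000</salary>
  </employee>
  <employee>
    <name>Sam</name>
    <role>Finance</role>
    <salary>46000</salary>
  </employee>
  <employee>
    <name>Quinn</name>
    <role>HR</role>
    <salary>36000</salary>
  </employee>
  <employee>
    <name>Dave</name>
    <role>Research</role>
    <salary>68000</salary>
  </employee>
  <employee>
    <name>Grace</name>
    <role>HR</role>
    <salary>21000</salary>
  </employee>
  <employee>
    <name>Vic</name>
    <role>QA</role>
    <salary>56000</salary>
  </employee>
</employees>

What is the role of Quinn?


Searching for <employee> with <name>Quinn</name>
Found at position 3
<role>HR</role>

ANSWER: HR


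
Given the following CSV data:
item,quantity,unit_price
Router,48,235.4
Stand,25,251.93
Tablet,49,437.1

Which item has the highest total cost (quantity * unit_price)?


Computing row totals:
  Router: 11299.2
  Stand: 6298.25
  Tablet: 21417.9
Maximum: Tablet (21417.9)

ANSWER: Tablet


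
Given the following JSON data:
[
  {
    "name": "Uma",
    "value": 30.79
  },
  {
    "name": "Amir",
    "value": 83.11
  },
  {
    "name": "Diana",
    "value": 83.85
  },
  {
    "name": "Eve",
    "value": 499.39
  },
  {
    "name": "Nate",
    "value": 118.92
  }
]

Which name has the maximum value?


Comparing values:
  Uma: 30.79
  Amir: 83.11
  Diana: 83.85
  Eve: 499.39
  Nate: 118.92
Maximum: Eve (499.39)

ANSWER: Eve


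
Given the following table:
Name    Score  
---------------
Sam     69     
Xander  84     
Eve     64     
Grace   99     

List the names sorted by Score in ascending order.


Sorting by Score (ascending):
  Eve: 64
  Sam: 69
  Xander: 84
  Grace: 99


ANSWER: Eve, Sam, Xander, Grace


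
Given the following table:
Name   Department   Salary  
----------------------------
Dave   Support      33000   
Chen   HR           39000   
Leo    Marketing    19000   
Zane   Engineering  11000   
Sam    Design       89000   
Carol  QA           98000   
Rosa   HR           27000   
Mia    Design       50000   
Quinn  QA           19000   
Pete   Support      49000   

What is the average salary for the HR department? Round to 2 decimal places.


HR department members:
  Chen: 39000
  Rosa: 27000
Sum = 66000
Count = 2
Average = 66000 / 2 = 33000.00

ANSWER: 33000.00


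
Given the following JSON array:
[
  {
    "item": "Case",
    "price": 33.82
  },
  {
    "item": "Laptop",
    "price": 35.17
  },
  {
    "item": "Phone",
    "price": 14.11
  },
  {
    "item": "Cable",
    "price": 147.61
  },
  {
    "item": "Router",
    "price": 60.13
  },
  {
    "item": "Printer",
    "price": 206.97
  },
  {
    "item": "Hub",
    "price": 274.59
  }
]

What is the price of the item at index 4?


Array index 4 -> Router
price = 60.13

ANSWER: 60.13


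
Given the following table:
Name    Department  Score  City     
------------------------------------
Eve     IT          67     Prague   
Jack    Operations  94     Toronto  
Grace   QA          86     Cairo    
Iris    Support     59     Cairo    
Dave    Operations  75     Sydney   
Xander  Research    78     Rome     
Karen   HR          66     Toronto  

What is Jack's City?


Row 2: Jack
City = Toronto

ANSWER: Toronto


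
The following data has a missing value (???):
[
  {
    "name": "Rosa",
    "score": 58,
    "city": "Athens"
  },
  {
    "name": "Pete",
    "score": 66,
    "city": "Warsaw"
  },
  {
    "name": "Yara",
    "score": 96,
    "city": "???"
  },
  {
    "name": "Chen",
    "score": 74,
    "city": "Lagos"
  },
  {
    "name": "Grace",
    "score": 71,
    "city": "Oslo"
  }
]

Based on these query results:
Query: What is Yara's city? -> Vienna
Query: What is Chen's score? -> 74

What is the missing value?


The missing value is Yara's city
From query: Yara's city = Vienna

ANSWER: Vienna


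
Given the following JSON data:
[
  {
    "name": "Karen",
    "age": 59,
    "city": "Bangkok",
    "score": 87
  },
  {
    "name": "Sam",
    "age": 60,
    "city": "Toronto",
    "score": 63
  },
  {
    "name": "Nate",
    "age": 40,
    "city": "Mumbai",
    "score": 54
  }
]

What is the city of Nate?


Looking up record where name = Nate
Record index: 2
Field 'city' = Mumbai

ANSWER: Mumbai


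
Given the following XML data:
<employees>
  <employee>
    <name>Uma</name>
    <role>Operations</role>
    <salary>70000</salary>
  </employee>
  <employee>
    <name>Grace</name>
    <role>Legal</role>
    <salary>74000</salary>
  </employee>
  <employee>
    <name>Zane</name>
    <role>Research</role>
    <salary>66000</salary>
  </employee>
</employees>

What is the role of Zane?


Searching for <employee> with <name>Zane</name>
Found at position 3
<role>Research</role>

ANSWER: Research


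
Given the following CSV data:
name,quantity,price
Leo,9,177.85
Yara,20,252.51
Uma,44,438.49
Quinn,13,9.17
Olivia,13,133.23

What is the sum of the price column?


Values in 'price' column:
  Row 1: 177.85
  Row 2: 252.51
  Row 3: 438.49
  Row 4: 9.17
  Row 5: 133.23
Sum = 177.85 + 252.51 + 438.49 + 9.17 + 133.23 = 1011.25

ANSWER: 1011.25


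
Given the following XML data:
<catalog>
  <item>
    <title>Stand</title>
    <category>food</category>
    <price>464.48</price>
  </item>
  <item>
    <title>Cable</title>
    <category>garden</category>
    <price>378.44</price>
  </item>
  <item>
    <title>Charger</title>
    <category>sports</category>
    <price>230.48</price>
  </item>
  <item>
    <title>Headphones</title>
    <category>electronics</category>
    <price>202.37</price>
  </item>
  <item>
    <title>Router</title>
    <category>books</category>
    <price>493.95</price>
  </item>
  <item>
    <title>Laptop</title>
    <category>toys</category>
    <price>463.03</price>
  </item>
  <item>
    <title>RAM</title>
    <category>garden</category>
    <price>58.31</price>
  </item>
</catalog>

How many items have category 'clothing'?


Scanning <item> elements for <category>clothing</category>:
Count: 0

ANSWER: 0


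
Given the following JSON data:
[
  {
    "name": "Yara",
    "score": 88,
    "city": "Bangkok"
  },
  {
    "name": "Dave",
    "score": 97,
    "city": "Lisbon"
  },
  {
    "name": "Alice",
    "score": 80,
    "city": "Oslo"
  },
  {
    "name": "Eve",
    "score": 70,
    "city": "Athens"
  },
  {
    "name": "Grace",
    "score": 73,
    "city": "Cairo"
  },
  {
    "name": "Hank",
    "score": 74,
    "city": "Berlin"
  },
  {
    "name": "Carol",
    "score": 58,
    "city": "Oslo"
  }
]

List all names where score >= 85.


Filtering records where score >= 85:
  Yara (score=88) -> YES
  Dave (score=97) -> YES
  Alice (score=80) -> no
  Eve (score=70) -> no
  Grace (score=73) -> no
  Hank (score=74) -> no
  Carol (score=58) -> no


ANSWER: Yara, Dave


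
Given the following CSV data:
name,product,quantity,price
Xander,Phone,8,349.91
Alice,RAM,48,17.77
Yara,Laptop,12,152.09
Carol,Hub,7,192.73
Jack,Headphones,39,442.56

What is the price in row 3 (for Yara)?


Row 3: Yara
Column 'price' = 152.09

ANSWER: 152.09


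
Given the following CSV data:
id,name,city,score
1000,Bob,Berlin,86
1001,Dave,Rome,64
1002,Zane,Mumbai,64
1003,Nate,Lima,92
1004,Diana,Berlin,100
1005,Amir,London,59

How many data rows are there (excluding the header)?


Counting rows (excluding header):
Header: id,name,city,score
Data rows: 6

ANSWER: 6


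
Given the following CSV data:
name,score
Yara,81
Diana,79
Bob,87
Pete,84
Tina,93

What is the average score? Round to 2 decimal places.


Scores: 81, 79, 87, 84, 93
Sum = 424
Count = 5
Average = 424 / 5 = 84.80

ANSWER: 84.80


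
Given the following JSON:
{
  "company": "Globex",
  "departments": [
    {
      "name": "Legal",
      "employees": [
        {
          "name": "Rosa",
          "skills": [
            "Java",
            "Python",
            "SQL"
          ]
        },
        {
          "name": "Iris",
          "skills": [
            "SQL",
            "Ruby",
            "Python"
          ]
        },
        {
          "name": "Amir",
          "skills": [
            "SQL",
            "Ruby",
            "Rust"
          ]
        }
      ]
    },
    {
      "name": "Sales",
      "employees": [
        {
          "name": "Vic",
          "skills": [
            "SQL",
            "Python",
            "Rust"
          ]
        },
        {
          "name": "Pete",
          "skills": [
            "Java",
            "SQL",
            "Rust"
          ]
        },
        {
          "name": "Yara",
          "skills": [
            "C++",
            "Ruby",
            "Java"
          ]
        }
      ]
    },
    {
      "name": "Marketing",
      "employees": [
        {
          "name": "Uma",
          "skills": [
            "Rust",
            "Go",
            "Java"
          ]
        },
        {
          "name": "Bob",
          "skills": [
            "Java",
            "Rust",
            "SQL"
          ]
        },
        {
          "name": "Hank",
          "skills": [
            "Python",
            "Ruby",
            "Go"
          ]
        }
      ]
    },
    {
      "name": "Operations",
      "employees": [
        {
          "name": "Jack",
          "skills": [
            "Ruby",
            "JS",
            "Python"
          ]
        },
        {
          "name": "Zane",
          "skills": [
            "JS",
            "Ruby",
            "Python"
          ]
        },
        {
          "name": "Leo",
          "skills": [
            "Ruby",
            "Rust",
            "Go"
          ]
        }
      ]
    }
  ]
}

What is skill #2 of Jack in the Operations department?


Path: departments[3].employees[0].skills[1]
Value: JS

ANSWER: JS


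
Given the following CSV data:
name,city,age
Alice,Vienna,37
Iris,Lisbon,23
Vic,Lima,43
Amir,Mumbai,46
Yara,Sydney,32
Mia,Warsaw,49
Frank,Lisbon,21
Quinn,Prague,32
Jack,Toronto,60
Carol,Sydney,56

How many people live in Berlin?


Scanning city column for 'Berlin':
Total matches: 0

ANSWER: 0


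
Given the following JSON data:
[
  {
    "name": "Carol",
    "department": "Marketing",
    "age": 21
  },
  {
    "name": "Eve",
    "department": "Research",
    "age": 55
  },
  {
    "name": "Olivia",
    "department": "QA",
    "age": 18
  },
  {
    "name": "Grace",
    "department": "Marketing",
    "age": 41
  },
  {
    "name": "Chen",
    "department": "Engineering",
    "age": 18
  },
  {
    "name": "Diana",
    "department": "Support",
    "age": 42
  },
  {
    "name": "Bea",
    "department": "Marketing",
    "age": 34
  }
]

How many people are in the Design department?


Scanning records for department = Design
  No matches found
Count: 0

ANSWER: 0


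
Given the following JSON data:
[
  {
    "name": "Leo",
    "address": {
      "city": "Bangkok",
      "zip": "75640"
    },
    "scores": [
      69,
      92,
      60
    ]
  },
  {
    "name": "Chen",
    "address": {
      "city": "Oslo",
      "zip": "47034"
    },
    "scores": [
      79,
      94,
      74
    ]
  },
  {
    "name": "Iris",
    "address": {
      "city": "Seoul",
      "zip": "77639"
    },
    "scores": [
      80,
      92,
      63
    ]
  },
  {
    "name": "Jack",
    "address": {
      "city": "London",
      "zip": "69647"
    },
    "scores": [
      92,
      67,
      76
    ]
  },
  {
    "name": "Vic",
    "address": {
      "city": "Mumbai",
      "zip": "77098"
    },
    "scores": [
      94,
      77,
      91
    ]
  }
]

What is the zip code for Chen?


Path: records[1].address.zip
Value: 47034

ANSWER: 47034


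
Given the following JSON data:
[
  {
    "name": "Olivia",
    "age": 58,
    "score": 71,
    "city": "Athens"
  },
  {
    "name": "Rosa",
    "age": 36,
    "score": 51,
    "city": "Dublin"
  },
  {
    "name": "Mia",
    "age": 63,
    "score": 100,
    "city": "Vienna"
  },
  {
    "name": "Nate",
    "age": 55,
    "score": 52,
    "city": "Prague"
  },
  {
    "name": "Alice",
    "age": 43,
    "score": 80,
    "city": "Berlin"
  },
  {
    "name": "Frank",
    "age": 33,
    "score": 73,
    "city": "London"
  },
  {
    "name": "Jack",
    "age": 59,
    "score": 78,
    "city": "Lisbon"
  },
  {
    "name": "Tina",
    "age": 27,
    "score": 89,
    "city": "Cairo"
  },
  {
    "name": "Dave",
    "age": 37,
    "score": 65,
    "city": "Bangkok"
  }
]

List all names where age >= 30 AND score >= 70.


Checking both conditions:
  Olivia (age=58, score=71) -> YES
  Rosa (age=36, score=51) -> no
  Mia (age=63, score=100) -> YES
  Nate (age=55, score=52) -> no
  Alice (age=43, score=80) -> YES
  Frank (age=33, score=73) -> YES
  Jack (age=59, score=78) -> YES
  Tina (age=27, score=89) -> no
  Dave (age=37, score=65) -> no


ANSWER: Olivia, Mia, Alice, Frank, Jack


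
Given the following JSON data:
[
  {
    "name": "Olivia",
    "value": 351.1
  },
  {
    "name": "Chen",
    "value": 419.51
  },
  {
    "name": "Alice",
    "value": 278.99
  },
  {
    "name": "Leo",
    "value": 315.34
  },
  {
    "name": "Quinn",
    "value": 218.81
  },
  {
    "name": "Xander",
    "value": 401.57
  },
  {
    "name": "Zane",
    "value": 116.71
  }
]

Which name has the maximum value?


Comparing values:
  Olivia: 351.1
  Chen: 419.51
  Alice: 278.99
  Leo: 315.34
  Quinn: 218.81
  Xander: 401.57
  Zane: 116.71
Maximum: Chen (419.51)

ANSWER: Chen


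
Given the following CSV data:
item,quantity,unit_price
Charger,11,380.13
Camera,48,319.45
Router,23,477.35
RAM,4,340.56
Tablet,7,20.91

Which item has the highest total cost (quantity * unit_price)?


Computing row totals:
  Charger: 4181.43
  Camera: 15333.6
  Router: 10979.05
  RAM: 1362.24
  Tablet: 146.37
Maximum: Camera (15333.6)

ANSWER: Camera


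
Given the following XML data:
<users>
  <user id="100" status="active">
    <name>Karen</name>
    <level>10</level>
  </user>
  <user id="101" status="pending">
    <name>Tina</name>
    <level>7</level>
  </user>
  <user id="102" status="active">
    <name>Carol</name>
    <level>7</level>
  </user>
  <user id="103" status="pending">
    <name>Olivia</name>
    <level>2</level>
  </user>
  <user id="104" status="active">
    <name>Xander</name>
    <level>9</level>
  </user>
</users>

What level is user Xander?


Finding user: Xander
<level>9</level>

ANSWER: 9


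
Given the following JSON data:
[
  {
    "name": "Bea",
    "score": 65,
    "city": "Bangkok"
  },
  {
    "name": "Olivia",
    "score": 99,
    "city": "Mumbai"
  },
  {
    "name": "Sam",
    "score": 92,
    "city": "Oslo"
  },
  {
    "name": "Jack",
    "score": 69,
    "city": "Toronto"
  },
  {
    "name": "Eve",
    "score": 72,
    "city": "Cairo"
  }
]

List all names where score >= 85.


Filtering records where score >= 85:
  Bea (score=65) -> no
  Olivia (score=99) -> YES
  Sam (score=92) -> YES
  Jack (score=69) -> no
  Eve (score=72) -> no


ANSWER: Olivia, Sam


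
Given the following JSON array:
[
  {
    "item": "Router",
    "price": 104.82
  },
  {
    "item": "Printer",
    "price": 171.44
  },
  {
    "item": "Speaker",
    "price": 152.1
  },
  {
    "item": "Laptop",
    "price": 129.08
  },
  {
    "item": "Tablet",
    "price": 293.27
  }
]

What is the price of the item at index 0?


Array index 0 -> Router
price = 104.82

ANSWER: 104.82


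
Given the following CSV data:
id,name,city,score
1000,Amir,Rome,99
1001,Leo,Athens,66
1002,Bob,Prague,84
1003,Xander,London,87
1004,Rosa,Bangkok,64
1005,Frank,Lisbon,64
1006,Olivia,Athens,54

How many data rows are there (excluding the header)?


Counting rows (excluding header):
Header: id,name,city,score
Data rows: 7

ANSWER: 7


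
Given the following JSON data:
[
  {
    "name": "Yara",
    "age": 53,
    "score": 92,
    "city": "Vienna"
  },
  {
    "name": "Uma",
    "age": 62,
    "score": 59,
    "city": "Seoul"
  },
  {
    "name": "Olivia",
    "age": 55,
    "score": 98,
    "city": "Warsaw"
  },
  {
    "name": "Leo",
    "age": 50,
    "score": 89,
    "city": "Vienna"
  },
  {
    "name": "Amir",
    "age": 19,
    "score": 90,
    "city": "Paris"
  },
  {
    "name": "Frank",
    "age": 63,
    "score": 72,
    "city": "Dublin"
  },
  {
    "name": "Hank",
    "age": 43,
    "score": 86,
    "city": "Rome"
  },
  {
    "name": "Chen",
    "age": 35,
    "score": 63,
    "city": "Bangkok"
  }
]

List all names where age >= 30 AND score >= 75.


Checking both conditions:
  Yara (age=53, score=92) -> YES
  Uma (age=62, score=59) -> no
  Olivia (age=55, score=98) -> YES
  Leo (age=50, score=89) -> YES
  Amir (age=19, score=90) -> no
  Frank (age=63, score=72) -> no
  Hank (age=43, score=86) -> YES
  Chen (age=35, score=63) -> no


ANSWER: Yara, Olivia, Leo, Hank


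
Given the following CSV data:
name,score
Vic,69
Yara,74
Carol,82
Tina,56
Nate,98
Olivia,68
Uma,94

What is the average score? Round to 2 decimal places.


Scores: 69, 74, 82, 56, 98, 68, 94
Sum = 541
Count = 7
Average = 541 / 7 = 77.29

ANSWER: 77.29


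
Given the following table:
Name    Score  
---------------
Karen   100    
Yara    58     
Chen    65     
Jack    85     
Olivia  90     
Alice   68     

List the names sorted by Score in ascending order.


Sorting by Score (ascending):
  Yara: 58
  Chen: 65
  Alice: 68
  Jack: 85
  Olivia: 90
  Karen: 100


ANSWER: Yara, Chen, Alice, Jack, Olivia, Karen


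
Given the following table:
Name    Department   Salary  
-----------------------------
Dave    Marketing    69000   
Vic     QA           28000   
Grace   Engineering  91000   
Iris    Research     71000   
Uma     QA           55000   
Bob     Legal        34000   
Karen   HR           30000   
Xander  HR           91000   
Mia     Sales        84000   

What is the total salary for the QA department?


QA department members:
  Vic: 28000
  Uma: 55000
Total = 28000 + 55000 = 83000

ANSWER: 83000
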